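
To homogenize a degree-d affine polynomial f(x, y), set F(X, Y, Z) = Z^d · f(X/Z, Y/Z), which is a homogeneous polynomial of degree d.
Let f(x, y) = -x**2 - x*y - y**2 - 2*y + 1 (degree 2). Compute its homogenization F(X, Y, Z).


F(X, Y, Z) = -X**2 - X*Y - Y**2 - 2*Y*Z + Z**2

deg(f) = 2.
Substitute x = X/Z, y = Y/Z into f, then multiply by Z^2.
  monomial -1·x^2·y^0 ↦ -1·X^2·Y^0·Z^0.
  monomial -1·x^1·y^1 ↦ -1·X^1·Y^1·Z^0.
  monomial -1·x^0·y^2 ↦ -1·X^0·Y^2·Z^0.
  monomial -2·x^0·y^1 ↦ -2·X^0·Y^1·Z^1.
  monomial 1·x^0·y^0 ↦ 1·X^0·Y^0·Z^2.
Collecting: F(X, Y, Z) = -X**2 - X*Y - Y**2 - 2*Y*Z + Z**2.


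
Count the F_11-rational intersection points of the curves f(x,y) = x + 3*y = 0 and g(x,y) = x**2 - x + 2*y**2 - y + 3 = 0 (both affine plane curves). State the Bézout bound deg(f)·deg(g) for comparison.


Common zeros: {(10, 4)}; count = 1; Bézout bound = 2.

deg(f) = 1, deg(g) = 2, so Bézout bound = 2.
Scan x ∈ F_11. For each x, list the y ∈ F_11 with f(x, y) ≡ 0 and those with g(x, y) ≡ 0 (mod 11); the common zeros in that column are the intersection.
  x = 0: f ≡ 0 at y ∈ {0}; g ≡ 0 at y ∈ ∅; common: ∅.
  x = 1: f ≡ 0 at y ∈ {7}; g ≡ 0 at y ∈ ∅; common: ∅.
  x = 2: f ≡ 0 at y ∈ {3}; g ≡ 0 at y ∈ {2, 4}; common: ∅.
  x = 3: f ≡ 0 at y ∈ {10}; g ≡ 0 at y ∈ ∅; common: ∅.
  x = 4: f ≡ 0 at y ∈ {6}; g ≡ 0 at y ∈ ∅; common: ∅.
  x = 5: f ≡ 0 at y ∈ {2}; g ≡ 0 at y ∈ {8, 9}; common: ∅.
  x = 6: f ≡ 0 at y ∈ {9}; g ≡ 0 at y ∈ {0, 6}; common: ∅.
  x = 7: f ≡ 0 at y ∈ {5}; g ≡ 0 at y ∈ {8, 9}; common: ∅.
  x = 8: f ≡ 0 at y ∈ {1}; g ≡ 0 at y ∈ ∅; common: ∅.
  x = 9: f ≡ 0 at y ∈ {8}; g ≡ 0 at y ∈ ∅; common: ∅.
  x = 10: f ≡ 0 at y ∈ {4}; g ≡ 0 at y ∈ {2, 4}; common: {4}.
Collecting: common zeros = {(10, 4)}, so the count is 1.
Comparison with the Bézout bound: 1 ≤ 2 = deg(f)·deg(g), as expected for curves with no common component (the affine F_11-count falls short of the bound because intersections may lie at infinity, over extension fields, or carry multiplicity).


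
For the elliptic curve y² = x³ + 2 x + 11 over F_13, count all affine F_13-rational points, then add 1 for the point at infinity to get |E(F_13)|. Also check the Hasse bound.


Affine points = {(1, 1), (1, 12), (2, 6), (2, 7), (5, 4), (5, 9), (7, 2), (7, 11), (9, 2), (9, 11), (10, 2), (10, 11), (11, 5), (11, 8)}; affine count = 14; |E(F_13)| = 15.

Discriminant check: Δ ∝ 4a³ + 27b² = 4·2³ + 27·11² = 4·8 + 27·121 ≡ 10 (mod 13). Nonzero ⇒ E is nonsingular.
For each x ∈ F_13, compute rhs = x³ + 2·x + 11 mod 13, then count y ∈ F_13 with y² ≡ rhs.
  x = 0: rhs = 11, matching y values: none (0 points).
  x = 1: rhs = 1, matching y values: 1, 12 (2 points).
  x = 2: rhs = 10, matching y values: 6, 7 (2 points).
  x = 3: rhs = 5, matching y values: none (0 points).
  x = 4: rhs = 5, matching y values: none (0 points).
  x = 5: rhs = 3, matching y values: 4, 9 (2 points).
  x = 6: rhs = 5, matching y values: none (0 points).
  x = 7: rhs = 4, matching y values: 2, 11 (2 points).
  x = 8: rhs = 6, matching y values: none (0 points).
  x = 9: rhs = 4, matching y values: 2, 11 (2 points).
  x = 10: rhs = 4, matching y values: 2, 11 (2 points).
  x = 11: rhs = 12, matching y values: 5, 8 (2 points).
  x = 12: rhs = 8, matching y values: none (0 points).
Total affine count: 14.
Full point count |E(F_13)| = 14 + 1 = 15.
Hasse bound: |15 − (13+1)| = |1| = 1 ≤ 2√13 ≈ 7.2111 ✓.


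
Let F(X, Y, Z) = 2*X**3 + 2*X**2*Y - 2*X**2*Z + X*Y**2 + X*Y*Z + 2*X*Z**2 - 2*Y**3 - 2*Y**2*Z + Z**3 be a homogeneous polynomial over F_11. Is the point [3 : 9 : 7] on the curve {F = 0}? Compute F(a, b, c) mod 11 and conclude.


F(3,9,7) ≡ 8 (mod 11); P is NOT on the curve.

Evaluate F(3, 9, 7) term-by-term (mod 11).
  2*X**3 ↦ 2·27·1·1 = 54
  2*X**2*Y ↦ 2·9·9·1 = 162
  -2*X**2*Z ↦ -2·9·1·7 = -126
  X*Y**2 ↦ 1·3·81·1 = 243
  X*Y*Z ↦ 1·3·9·7 = 189
  2*X*Z**2 ↦ 2·3·1·49 = 294
  -2*Y**3 ↦ -2·1·729·1 = -1458
  -2*Y**2*Z ↦ -2·1·81·7 = -1134
  Z**3 ↦ 1·1·1·343 = 343
Sum: F(3, 9, 7) = (54) + (162) + (-126) + (243) + (189) + (294) + (-1458) + (-1134) + (343) = -1433.
Reducing mod 11: -1433 ≡ 8 (mod 11).
Since F(a, b, c) ≡ 8 ≠ 0 (mod 11), P does NOT lie on the curve.


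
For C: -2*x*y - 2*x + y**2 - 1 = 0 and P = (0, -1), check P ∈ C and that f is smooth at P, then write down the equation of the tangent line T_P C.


Tangent line at P: -2*y - 2 = 0.

Step 1: f(0, -1) = 0, so P lies on C.
Step 2: partial derivatives
  f_x(x, y) = -2*y - 2, f_y(x, y) = -2*x + 2*y.
  f_x(P) = 0, f_y(P) = -2 (gradient nonzero, so P is smooth).
Step 3: tangent line at P: 0·(x − 0) + -2·(y − -1) = 0.
Expanding: -2*y - 2 = 0.


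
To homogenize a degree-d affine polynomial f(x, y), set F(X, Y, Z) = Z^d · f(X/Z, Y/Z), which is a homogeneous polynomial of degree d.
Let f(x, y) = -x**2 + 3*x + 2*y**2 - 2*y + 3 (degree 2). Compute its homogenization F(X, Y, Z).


F(X, Y, Z) = -X**2 + 3*X*Z + 2*Y**2 - 2*Y*Z + 3*Z**2

deg(f) = 2.
Substitute x = X/Z, y = Y/Z into f, then multiply by Z^2.
  monomial -1·x^2·y^0 ↦ -1·X^2·Y^0·Z^0.
  monomial 3·x^1·y^0 ↦ 3·X^1·Y^0·Z^1.
  monomial 2·x^0·y^2 ↦ 2·X^0·Y^2·Z^0.
  monomial -2·x^0·y^1 ↦ -2·X^0·Y^1·Z^1.
  monomial 3·x^0·y^0 ↦ 3·X^0·Y^0·Z^2.
Collecting: F(X, Y, Z) = -X**2 + 3*X*Z + 2*Y**2 - 2*Y*Z + 3*Z**2.


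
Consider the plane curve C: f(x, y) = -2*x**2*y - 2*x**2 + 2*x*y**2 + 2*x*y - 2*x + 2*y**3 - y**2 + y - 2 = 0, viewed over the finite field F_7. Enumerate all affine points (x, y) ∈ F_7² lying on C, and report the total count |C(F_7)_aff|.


Affine F_7-points: {(0, 1), (2, 0), (3, 5), (4, 0), (4, 1), (4, 6)}; count = 6.

For each of the 49 pairs (x, y) ∈ F_7², evaluate f(x, y) mod 7. Record the zeros.
  x = 0: [0↦5, 1↦0, 2↦5, 3↦4, 4↦2, 5↦4, 6↦1]  zeros at y ∈ {1}
  x = 1: [0↦1, 1↦5, 2↦2, 3↦4, 4↦2, 5↦1, 6↦6]  zeros at y ∈ ∅
  x = 2: [0↦0, 1↦2, 2↦1, 3↦2, 4↦3, 5↦2, 6↦4]  zeros at y ∈ {0}
  x = 3: [0↦2, 1↦5, 2↦2, 3↦5, 4↦5, 5↦0, 6↦2]  zeros at y ∈ {5}
  x = 4: [0↦0, 1↦0, 2↦5, 3↦6, 4↦1, 5↦2, 6↦0]  zeros at y ∈ {0, 1, 6}
  x = 5: [0↦1, 1↦1, 2↦3, 3↦5, 4↦5, 5↦1, 6↦5]  zeros at y ∈ ∅
  x = 6: [0↦5, 1↦1, 2↦3, 3↦2, 4↦3, 5↦4, 6↦3]  zeros at y ∈ ∅
Collecting zeros: affine points = {(0, 1), (2, 0), (3, 5), (4, 0), (4, 1), (4, 6)}.
Total count |C(F_7)_aff| = 6.


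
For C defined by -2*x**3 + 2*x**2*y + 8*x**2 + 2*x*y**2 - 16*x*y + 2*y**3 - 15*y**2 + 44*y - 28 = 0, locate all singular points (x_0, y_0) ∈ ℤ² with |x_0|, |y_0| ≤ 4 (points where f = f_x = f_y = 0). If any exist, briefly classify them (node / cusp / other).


Singular points: {(2, 2)}; classification: cusp.

Compute partial derivatives:
  f_x = -6*x**2 + 4*x*y + 16*x + 2*y**2 - 16*y.
  f_y = 2*x**2 + 4*x*y - 16*x + 6*y**2 - 30*y + 44.
Scan x_0 ∈ {−4, ..., 4}. For each x_0, f_y(x_0, y) is a polynomial in y; find its integer roots y ∈ {−4, ..., 4}, then test f_x and f at those candidates.
  x = -4: f_y(-4, y) = 6*y**2 - 46*y + 140; no integer root y with |y| ≤ 4.
  x = -3: f_y(-3, y) = 6*y**2 - 42*y + 110; no integer root y with |y| ≤ 4.
  x = -2: f_y(-2, y) = 6*y**2 - 38*y + 84; no integer root y with |y| ≤ 4.
  x = -1: f_y(-1, y) = 6*y**2 - 34*y + 62; no integer root y with |y| ≤ 4.
  x = 0: f_y(0, y) = 6*y**2 - 30*y + 44; no integer root y with |y| ≤ 4.
  x = 1: f_y(1, y) = 6*y**2 - 26*y + 30; no integer root y with |y| ≤ 4.
  x = 2: f_y(2, y) = 6*y**2 - 22*y + 20; vanishes at y ∈ {2}. (2, 2): f_x = 0, f = 0 — SINGULAR.
  x = 3: f_y(3, y) = 6*y**2 - 18*y + 14; no integer root y with |y| ≤ 4.
  x = 4: f_y(4, y) = 6*y**2 - 14*y + 12; no integer root y with |y| ≤ 4.
Only singular point on the grid: (2, 2).
Classify: substitute x = 2 + u, y = 2 + v and expand: f = -2*u**3 + 2*u**2*v + 2*u*v**2 + 2*v**3 + v**2.
No constant or linear terms (consistent with a singular point). Quadratic part: v**2. Cubic part: -2*u**3 + 2*u**2*v + 2*u*v**2 + 2*v**3.
The quadratic part v**2 is a perfect square, so there is a single (double) tangent line v = 0, i.e. y = 2. Restricting the cubic part to that line (v = 0) leaves -2*u**3 ≠ 0, so f is not divisible by v and the branch is v² ≈ 2*u**3 to lowest order — this is a cusp.
Classification: cusp.


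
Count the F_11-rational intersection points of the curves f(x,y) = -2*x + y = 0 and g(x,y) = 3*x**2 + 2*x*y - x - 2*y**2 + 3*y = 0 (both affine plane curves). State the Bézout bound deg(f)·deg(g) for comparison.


Common zeros: {(0, 0), (5, 10)}; count = 2; Bézout bound = 2.

deg(f) = 1, deg(g) = 2, so Bézout bound = 2.
Scan x ∈ F_11. For each x, list the y ∈ F_11 with f(x, y) ≡ 0 and those with g(x, y) ≡ 0 (mod 11); the common zeros in that column are the intersection.
  x = 0: f ≡ 0 at y ∈ {0}; g ≡ 0 at y ∈ {0, 7}; common: {0}.
  x = 1: f ≡ 0 at y ∈ {2}; g ≡ 0 at y ∈ ∅; common: ∅.
  x = 2: f ≡ 0 at y ∈ {4}; g ≡ 0 at y ∈ ∅; common: ∅.
  x = 3: f ≡ 0 at y ∈ {6}; g ≡ 0 at y ∈ {3, 7}; common: ∅.
  x = 4: f ≡ 0 at y ∈ {8}; g ≡ 0 at y ∈ {0}; common: ∅.
  x = 5: f ≡ 0 at y ∈ {10}; g ≡ 0 at y ∈ {2, 10}; common: {10}.
  x = 6: f ≡ 0 at y ∈ {1}; g ≡ 0 at y ∈ ∅; common: ∅.
  x = 7: f ≡ 0 at y ∈ {3}; g ≡ 0 at y ∈ {4, 10}; common: ∅.
  x = 8: f ≡ 0 at y ∈ {5}; g ≡ 0 at y ∈ ∅; common: ∅.
  x = 9: f ≡ 0 at y ∈ {7}; g ≡ 0 at y ∈ {1, 4}; common: ∅.
  x = 10: f ≡ 0 at y ∈ {9}; g ≡ 0 at y ∈ {3}; common: ∅.
Collecting: common zeros = {(0, 0), (5, 10)}, so the count is 2.
Comparison with the Bézout bound: 2 ≤ 2 = deg(f)·deg(g), as expected for curves with no common component (the bound is attained).


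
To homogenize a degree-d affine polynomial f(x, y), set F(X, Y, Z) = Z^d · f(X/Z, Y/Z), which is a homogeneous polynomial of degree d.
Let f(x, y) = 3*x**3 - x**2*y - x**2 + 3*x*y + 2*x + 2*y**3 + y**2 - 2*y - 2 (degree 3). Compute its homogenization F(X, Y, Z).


F(X, Y, Z) = 3*X**3 - X**2*Y - X**2*Z + 3*X*Y*Z + 2*X*Z**2 + 2*Y**3 + Y**2*Z - 2*Y*Z**2 - 2*Z**3

deg(f) = 3.
Substitute x = X/Z, y = Y/Z into f, then multiply by Z^3.
  monomial 3·x^3·y^0 ↦ 3·X^3·Y^0·Z^0.
  monomial -1·x^2·y^1 ↦ -1·X^2·Y^1·Z^0.
  monomial -1·x^2·y^0 ↦ -1·X^2·Y^0·Z^1.
  monomial 3·x^1·y^1 ↦ 3·X^1·Y^1·Z^1.
  monomial 2·x^1·y^0 ↦ 2·X^1·Y^0·Z^2.
  monomial 2·x^0·y^3 ↦ 2·X^0·Y^3·Z^0.
  monomial 1·x^0·y^2 ↦ 1·X^0·Y^2·Z^1.
  monomial -2·x^0·y^1 ↦ -2·X^0·Y^1·Z^2.
  monomial -2·x^0·y^0 ↦ -2·X^0·Y^0·Z^3.
Collecting: F(X, Y, Z) = 3*X**3 - X**2*Y - X**2*Z + 3*X*Y*Z + 2*X*Z**2 + 2*Y**3 + Y**2*Z - 2*Y*Z**2 - 2*Z**3.


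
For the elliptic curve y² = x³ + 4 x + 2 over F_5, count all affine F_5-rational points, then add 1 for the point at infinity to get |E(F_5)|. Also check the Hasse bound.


Affine points = {(3, 1), (3, 4)}; affine count = 2; |E(F_5)| = 3.

Discriminant check: Δ ∝ 4a³ + 27b² = 4·4³ + 27·2² = 4·64 + 27·4 ≡ 4 (mod 5). Nonzero ⇒ E is nonsingular.
For each x ∈ F_5, compute rhs = x³ + 4·x + 2 mod 5, then count y ∈ F_5 with y² ≡ rhs.
  x = 0: rhs = 2, matching y values: none (0 points).
  x = 1: rhs = 2, matching y values: none (0 points).
  x = 2: rhs = 3, matching y values: none (0 points).
  x = 3: rhs = 1, matching y values: 1, 4 (2 points).
  x = 4: rhs = 2, matching y values: none (0 points).
Total affine count: 2.
Full point count |E(F_5)| = 2 + 1 = 3.
Hasse bound: |3 − (5+1)| = |-3| = 3 ≤ 2√5 ≈ 4.4721 ✓.


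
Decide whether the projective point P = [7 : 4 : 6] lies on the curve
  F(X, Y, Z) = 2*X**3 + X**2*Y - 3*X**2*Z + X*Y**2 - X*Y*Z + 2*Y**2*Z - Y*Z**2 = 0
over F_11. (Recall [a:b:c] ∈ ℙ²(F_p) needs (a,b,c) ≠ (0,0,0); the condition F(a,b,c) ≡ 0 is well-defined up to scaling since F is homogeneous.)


F(7,4,6) ≡ 3 (mod 11); P is NOT on the curve.

Evaluate F(7, 4, 6) term-by-term (mod 11).
  2*X**3 ↦ 2·343·1·1 = 686
  X**2*Y ↦ 1·49·4·1 = 196
  -3*X**2*Z ↦ -3·49·1·6 = -882
  X*Y**2 ↦ 1·7·16·1 = 112
  -X*Y*Z ↦ -1·7·4·6 = -168
  2*Y**2*Z ↦ 2·1·16·6 = 192
  -Y*Z**2 ↦ -1·1·4·36 = -144
Sum: F(7, 4, 6) = (686) + (196) + (-882) + (112) + (-168) + (192) + (-144) = -8.
Reducing mod 11: -8 ≡ 3 (mod 11).
Since F(a, b, c) ≡ 3 ≠ 0 (mod 11), P does NOT lie on the curve.


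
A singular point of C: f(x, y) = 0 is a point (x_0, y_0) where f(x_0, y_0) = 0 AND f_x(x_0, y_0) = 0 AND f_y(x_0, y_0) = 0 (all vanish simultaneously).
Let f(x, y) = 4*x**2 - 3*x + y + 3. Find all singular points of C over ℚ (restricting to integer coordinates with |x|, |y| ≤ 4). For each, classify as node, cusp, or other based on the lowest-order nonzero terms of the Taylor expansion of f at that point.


No singular points in the scanned grid; C is smooth there.

Compute partial derivatives:
  f_x = 8*x - 3.
  f_y = 1.
f_y = 1 is a nonzero constant, so f_y never vanishes: no point (x, y) can satisfy f = f_x = f_y = 0. In particular no (x, y) ∈ {−4, ..., 4}² is singular; the curve is smooth.


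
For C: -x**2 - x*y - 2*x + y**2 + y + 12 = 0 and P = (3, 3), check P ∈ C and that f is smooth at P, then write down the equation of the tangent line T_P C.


Tangent line at P: -11*x + 4*y + 21 = 0.

Step 1: f(3, 3) = 0, so P lies on C.
Step 2: partial derivatives
  f_x(x, y) = -2*x - y - 2, f_y(x, y) = -x + 2*y + 1.
  f_x(P) = -11, f_y(P) = 4 (gradient nonzero, so P is smooth).
Step 3: tangent line at P: -11·(x − 3) + 4·(y − 3) = 0.
Expanding: -11*x + 4*y + 21 = 0.


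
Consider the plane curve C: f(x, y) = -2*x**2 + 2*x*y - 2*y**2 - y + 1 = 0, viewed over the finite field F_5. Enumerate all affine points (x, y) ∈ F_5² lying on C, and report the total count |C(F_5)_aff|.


Affine F_5-points: {(0, 3), (0, 4), (3, 2), (3, 3), (4, 2), (4, 4)}; count = 6.

For each of the 25 pairs (x, y) ∈ F_5², evaluate f(x, y) mod 5. Record the zeros.
  x = 0: [0↦1, 1↦3, 2↦1, 3↦0, 4↦0]  zeros at y ∈ {3, 4}
  x = 1: [0↦4, 1↦3, 2↦3, 3↦4, 4↦1]  zeros at y ∈ ∅
  x = 2: [0↦3, 1↦4, 2↦1, 3↦4, 4↦3]  zeros at y ∈ ∅
  x = 3: [0↦3, 1↦1, 2↦0, 3↦0, 4↦1]  zeros at y ∈ {2, 3}
  x = 4: [0↦4, 1↦4, 2↦0, 3↦2, 4↦0]  zeros at y ∈ {2, 4}
Collecting zeros: affine points = {(0, 3), (0, 4), (3, 2), (3, 3), (4, 2), (4, 4)}.
Total count |C(F_5)_aff| = 6.


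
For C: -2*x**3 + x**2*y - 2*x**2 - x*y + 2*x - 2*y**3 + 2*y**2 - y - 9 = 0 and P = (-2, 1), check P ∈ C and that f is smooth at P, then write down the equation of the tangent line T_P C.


Tangent line at P: -19*x + 3*y - 41 = 0.

Step 1: f(-2, 1) = 0, so P lies on C.
Step 2: partial derivatives
  f_x(x, y) = -6*x**2 + 2*x*y - 4*x - y + 2, f_y(x, y) = x**2 - x - 6*y**2 + 4*y - 1.
  f_x(P) = -19, f_y(P) = 3 (gradient nonzero, so P is smooth).
Step 3: tangent line at P: -19·(x − -2) + 3·(y − 1) = 0.
Expanding: -19*x + 3*y - 41 = 0.


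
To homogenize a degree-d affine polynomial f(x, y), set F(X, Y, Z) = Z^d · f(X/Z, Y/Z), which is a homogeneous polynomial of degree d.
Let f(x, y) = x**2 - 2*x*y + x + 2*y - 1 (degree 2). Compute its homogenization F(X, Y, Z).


F(X, Y, Z) = X**2 - 2*X*Y + X*Z + 2*Y*Z - Z**2

deg(f) = 2.
Substitute x = X/Z, y = Y/Z into f, then multiply by Z^2.
  monomial 1·x^2·y^0 ↦ 1·X^2·Y^0·Z^0.
  monomial -2·x^1·y^1 ↦ -2·X^1·Y^1·Z^0.
  monomial 1·x^1·y^0 ↦ 1·X^1·Y^0·Z^1.
  monomial 2·x^0·y^1 ↦ 2·X^0·Y^1·Z^1.
  monomial -1·x^0·y^0 ↦ -1·X^0·Y^0·Z^2.
Collecting: F(X, Y, Z) = X**2 - 2*X*Y + X*Z + 2*Y*Z - Z**2.


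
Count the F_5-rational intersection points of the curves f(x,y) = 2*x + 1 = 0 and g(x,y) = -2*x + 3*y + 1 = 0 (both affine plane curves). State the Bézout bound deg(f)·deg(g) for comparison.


Common zeros: {(2, 1)}; count = 1; Bézout bound = 1.

deg(f) = 1, deg(g) = 1, so Bézout bound = 1.
Scan x ∈ F_5. For each x, list the y ∈ F_5 with f(x, y) ≡ 0 and those with g(x, y) ≡ 0 (mod 5); the common zeros in that column are the intersection.
  x = 0: f ≡ 0 at y ∈ ∅; g ≡ 0 at y ∈ {3}; common: ∅.
  x = 1: f ≡ 0 at y ∈ ∅; g ≡ 0 at y ∈ {2}; common: ∅.
  x = 2: f ≡ 0 at y ∈ {0, 1, 2, 3, 4}; g ≡ 0 at y ∈ {1}; common: {1}.
  x = 3: f ≡ 0 at y ∈ ∅; g ≡ 0 at y ∈ {0}; common: ∅.
  x = 4: f ≡ 0 at y ∈ ∅; g ≡ 0 at y ∈ {4}; common: ∅.
Collecting: common zeros = {(2, 1)}, so the count is 1.
Comparison with the Bézout bound: 1 ≤ 1 = deg(f)·deg(g), as expected for curves with no common component (the bound is attained).


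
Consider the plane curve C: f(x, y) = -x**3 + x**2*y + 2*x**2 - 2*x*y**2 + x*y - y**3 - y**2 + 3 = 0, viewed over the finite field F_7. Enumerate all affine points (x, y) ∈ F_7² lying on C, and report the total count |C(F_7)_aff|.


Affine F_7-points: {(0, 4), (0, 5), (1, 6), (2, 5), (2, 6), (4, 3), (5, 5), (5, 6), (6, 4)}; count = 9.

For each of the 49 pairs (x, y) ∈ F_7², evaluate f(x, y) mod 7. Record the zeros.
  x = 0: [0↦3, 1↦1, 2↦5, 3↦2, 4↦0, 5↦0, 6↦3]  zeros at y ∈ {4, 5}
  x = 1: [0↦4, 1↦2, 2↦2, 3↦5, 4↦5, 5↦3, 6↦0]  zeros at y ∈ {6}
  x = 2: [0↦3, 1↦3, 2↦1, 3↦5, 4↦2, 5↦0, 6↦0]  zeros at y ∈ {5, 6}
  x = 3: [0↦1, 1↦5, 2↦3, 3↦3, 4↦6, 5↦6, 6↦4]  zeros at y ∈ ∅
  x = 4: [0↦6, 1↦2, 2↦2, 3↦0, 4↦4, 5↦1, 6↦6]  zeros at y ∈ {3}
  x = 5: [0↦5, 1↦2, 2↦6, 3↦4, 4↦4, 5↦0, 6↦0]  zeros at y ∈ {5, 6}
  x = 6: [0↦6, 1↦6, 2↦2, 3↦2, 4↦0, 5↦4, 6↦1]  zeros at y ∈ {4}
Collecting zeros: affine points = {(0, 4), (0, 5), (1, 6), (2, 5), (2, 6), (4, 3), (5, 5), (5, 6), (6, 4)}.
Total count |C(F_7)_aff| = 9.


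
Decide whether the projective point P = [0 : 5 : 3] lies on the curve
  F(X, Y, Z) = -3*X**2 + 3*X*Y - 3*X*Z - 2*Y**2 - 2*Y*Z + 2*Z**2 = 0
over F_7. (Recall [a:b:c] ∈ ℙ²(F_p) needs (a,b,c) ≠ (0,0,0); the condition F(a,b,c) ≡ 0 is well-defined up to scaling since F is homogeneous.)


F(0,5,3) ≡ 1 (mod 7); P is NOT on the curve.

Evaluate F(0, 5, 3) term-by-term (mod 7).
  -3*X**2 ↦ -3·0·1·1 = 0
  3*X*Y ↦ 3·0·5·1 = 0
  -3*X*Z ↦ -3·0·1·3 = 0
  -2*Y**2 ↦ -2·1·25·1 = -50
  -2*Y*Z ↦ -2·1·5·3 = -30
  2*Z**2 ↦ 2·1·1·9 = 18
Sum: F(0, 5, 3) = (0) + (0) + (0) + (-50) + (-30) + (18) = -62.
Reducing mod 7: -62 ≡ 1 (mod 7).
Since F(a, b, c) ≡ 1 ≠ 0 (mod 7), P does NOT lie on the curve.


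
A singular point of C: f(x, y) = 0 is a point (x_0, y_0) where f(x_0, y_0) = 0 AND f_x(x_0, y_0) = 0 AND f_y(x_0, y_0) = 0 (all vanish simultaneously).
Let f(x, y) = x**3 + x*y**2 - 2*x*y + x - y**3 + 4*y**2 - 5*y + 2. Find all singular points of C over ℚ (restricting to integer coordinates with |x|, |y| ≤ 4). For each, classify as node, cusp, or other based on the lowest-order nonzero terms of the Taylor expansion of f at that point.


Singular points: {(0, 1)}; classification: cusp.

Compute partial derivatives:
  f_x = 3*x**2 + y**2 - 2*y + 1.
  f_y = 2*x*y - 2*x - 3*y**2 + 8*y - 5.
Scan x_0 ∈ {−4, ..., 4}. For each x_0, f_y(x_0, y) is a polynomial in y; find its integer roots y ∈ {−4, ..., 4}, then test f_x and f at those candidates.
  x = -4: f_y(-4, y) = 3 - 3*y**2; vanishes at y ∈ {-1, 1}. (-4, -1): f_x = 52 ≠ 0; (-4, 1): f_x = 48 ≠ 0.
  x = -3: f_y(-3, y) = -3*y**2 + 2*y + 1; vanishes at y ∈ {1}. (-3, 1): f_x = 27 ≠ 0.
  x = -2: f_y(-2, y) = -3*y**2 + 4*y - 1; vanishes at y ∈ {1}. (-2, 1): f_x = 12 ≠ 0.
  x = -1: f_y(-1, y) = -3*y**2 + 6*y - 3; vanishes at y ∈ {1}. (-1, 1): f_x = 3 ≠ 0.
  x = 0: f_y(0, y) = -3*y**2 + 8*y - 5; vanishes at y ∈ {1}. (0, 1): f_x = 0, f = 0 — SINGULAR.
  x = 1: f_y(1, y) = -3*y**2 + 10*y - 7; vanishes at y ∈ {1}. (1, 1): f_x = 3 ≠ 0.
  x = 2: f_y(2, y) = -3*y**2 + 12*y - 9; vanishes at y ∈ {1, 3}. (2, 1): f_x = 12 ≠ 0; (2, 3): f_x = 16 ≠ 0.
  x = 3: f_y(3, y) = -3*y**2 + 14*y - 11; vanishes at y ∈ {1}. (3, 1): f_x = 27 ≠ 0.
  x = 4: f_y(4, y) = -3*y**2 + 16*y - 13; vanishes at y ∈ {1}. (4, 1): f_x = 48 ≠ 0.
Only singular point on the grid: (0, 1).
Classify: substitute x = 0 + u, y = 1 + v and expand: f = u**3 + u*v**2 - v**3 + v**2.
No constant or linear terms (consistent with a singular point). Quadratic part: v**2. Cubic part: u**3 + u*v**2 - v**3.
The quadratic part v**2 is a perfect square, so there is a single (double) tangent line v = 0, i.e. y = 1. Restricting the cubic part to that line (v = 0) leaves u**3 ≠ 0, so f is not divisible by v and the branch is v² ≈ -u**3 to lowest order — this is a cusp.
Classification: cusp.


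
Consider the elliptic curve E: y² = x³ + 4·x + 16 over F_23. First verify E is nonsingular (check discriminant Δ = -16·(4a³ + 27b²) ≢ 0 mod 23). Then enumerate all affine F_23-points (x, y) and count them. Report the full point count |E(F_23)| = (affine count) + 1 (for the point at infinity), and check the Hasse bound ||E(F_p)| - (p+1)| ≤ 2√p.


Affine points = {(0, 4), (0, 19), (2, 3), (2, 20), (3, 3), (3, 20), (4, 2), (4, 21), (5, 0), (6, 7), (6, 16), (8, 10), (8, 13), (15, 1), (15, 22), (16, 6), (16, 17), (17, 11), (17, 12), (18, 3), (18, 20), (20, 0), (21, 0)}; affine count = 23; |E(F_23)| = 24.

Discriminant check: Δ ∝ 4a³ + 27b² = 4·4³ + 27·16² = 4·64 + 27·256 ≡ 15 (mod 23). Nonzero ⇒ E is nonsingular.
For each x ∈ F_23, compute rhs = x³ + 4·x + 16 mod 23, then count y ∈ F_23 with y² ≡ rhs.
  x = 0: rhs = 16, matching y values: 4, 19 (2 points).
  x = 1: rhs = 21, matching y values: none (0 points).
  x = 2: rhs = 9, matching y values: 3, 20 (2 points).
  x = 3: rhs = 9, matching y values: 3, 20 (2 points).
  x = 4: rhs = 4, matching y values: 2, 21 (2 points).
  x = 5: rhs = 0, matching y values: 0 (1 points).
  x = 6: rhs = 3, matching y values: 7, 16 (2 points).
  x = 7: rhs = 19, matching y values: none (0 points).
  x = 8: rhs = 8, matching y values: 10, 13 (2 points).
  x = 9: rhs = 22, matching y values: none (0 points).
  x = 10: rhs = 21, matching y values: none (0 points).
  x = 11: rhs = 11, matching y values: none (0 points).
  x = 12: rhs = 21, matching y values: none (0 points).
  x = 13: rhs = 11, matching y values: none (0 points).
  x = 14: rhs = 10, matching y values: none (0 points).
  x = 15: rhs = 1, matching y values: 1, 22 (2 points).
  x = 16: rhs = 13, matching y values: 6, 17 (2 points).
  x = 17: rhs = 6, matching y values: 11, 12 (2 points).
  x = 18: rhs = 9, matching y values: 3, 20 (2 points).
  x = 19: rhs = 5, matching y values: none (0 points).
  x = 20: rhs = 0, matching y values: 0 (1 points).
  x = 21: rhs = 0, matching y values: 0 (1 points).
  x = 22: rhs = 11, matching y values: none (0 points).
Total affine count: 23.
Full point count |E(F_23)| = 23 + 1 = 24.
Hasse bound: |24 − (23+1)| = |0| = 0 ≤ 2√23 ≈ 9.5917 ✓.


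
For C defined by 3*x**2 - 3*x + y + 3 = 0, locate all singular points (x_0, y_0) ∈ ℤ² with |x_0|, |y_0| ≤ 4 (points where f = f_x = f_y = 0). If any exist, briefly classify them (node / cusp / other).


No singular points in the scanned grid; C is smooth there.

Compute partial derivatives:
  f_x = 6*x - 3.
  f_y = 1.
f_y = 1 is a nonzero constant, so f_y never vanishes: no point (x, y) can satisfy f = f_x = f_y = 0. In particular no (x, y) ∈ {−4, ..., 4}² is singular; the curve is smooth.


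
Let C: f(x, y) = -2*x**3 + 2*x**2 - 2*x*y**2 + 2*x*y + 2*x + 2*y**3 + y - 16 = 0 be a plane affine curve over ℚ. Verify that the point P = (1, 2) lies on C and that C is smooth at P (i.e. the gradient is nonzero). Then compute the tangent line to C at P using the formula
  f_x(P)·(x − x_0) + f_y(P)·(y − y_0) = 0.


Tangent line at P: -4*x + 19*y - 34 = 0.

Step 1: f(1, 2) = 0, so P lies on C.
Step 2: partial derivatives
  f_x(x, y) = -6*x**2 + 4*x - 2*y**2 + 2*y + 2, f_y(x, y) = -4*x*y + 2*x + 6*y**2 + 1.
  f_x(P) = -4, f_y(P) = 19 (gradient nonzero, so P is smooth).
Step 3: tangent line at P: -4·(x − 1) + 19·(y − 2) = 0.
Expanding: -4*x + 19*y - 34 = 0.


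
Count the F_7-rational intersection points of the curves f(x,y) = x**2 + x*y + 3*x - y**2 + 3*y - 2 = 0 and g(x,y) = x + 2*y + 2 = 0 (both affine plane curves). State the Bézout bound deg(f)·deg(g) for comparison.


Common zeros: {(3, 1), (6, 3)}; count = 2; Bézout bound = 2.

deg(f) = 2, deg(g) = 1, so Bézout bound = 2.
Scan x ∈ F_7. For each x, list the y ∈ F_7 with f(x, y) ≡ 0 and those with g(x, y) ≡ 0 (mod 7); the common zeros in that column are the intersection.
  x = 0: f ≡ 0 at y ∈ {1, 2}; g ≡ 0 at y ∈ {6}; common: ∅.
  x = 1: f ≡ 0 at y ∈ ∅; g ≡ 0 at y ∈ {2}; common: ∅.
  x = 2: f ≡ 0 at y ∈ {2, 3}; g ≡ 0 at y ∈ {5}; common: ∅.
  x = 3: f ≡ 0 at y ∈ {1, 5}; g ≡ 0 at y ∈ {1}; common: {1}.
  x = 4: f ≡ 0 at y ∈ ∅; g ≡ 0 at y ∈ {4}; common: ∅.
  x = 5: f ≡ 0 at y ∈ ∅; g ≡ 0 at y ∈ {0}; common: ∅.
  x = 6: f ≡ 0 at y ∈ {3, 6}; g ≡ 0 at y ∈ {3}; common: {3}.
Collecting: common zeros = {(3, 1), (6, 3)}, so the count is 2.
Comparison with the Bézout bound: 2 ≤ 2 = deg(f)·deg(g), as expected for curves with no common component (the bound is attained).


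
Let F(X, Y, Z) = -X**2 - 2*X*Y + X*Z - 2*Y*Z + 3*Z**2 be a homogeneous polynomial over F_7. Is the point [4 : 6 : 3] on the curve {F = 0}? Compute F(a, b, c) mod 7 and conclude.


F(4,6,3) ≡ 2 (mod 7); P is NOT on the curve.

Evaluate F(4, 6, 3) term-by-term (mod 7).
  -X**2 ↦ -1·16·1·1 = -16
  -2*X*Y ↦ -2·4·6·1 = -48
  X*Z ↦ 1·4·1·3 = 12
  -2*Y*Z ↦ -2·1·6·3 = -36
  3*Z**2 ↦ 3·1·1·9 = 27
Sum: F(4, 6, 3) = (-16) + (-48) + (12) + (-36) + (27) = -61.
Reducing mod 7: -61 ≡ 2 (mod 7).
Since F(a, b, c) ≡ 2 ≠ 0 (mod 7), P does NOT lie on the curve.


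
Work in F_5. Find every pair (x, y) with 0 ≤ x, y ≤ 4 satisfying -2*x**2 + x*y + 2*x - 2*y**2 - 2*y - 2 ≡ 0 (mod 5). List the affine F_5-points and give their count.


Affine F_5-points: {(1, 1), (3, 1), (3, 2), (4, 2), (4, 4)}; count = 5.

For each of the 25 pairs (x, y) ∈ F_5², evaluate f(x, y) mod 5. Record the zeros.
  x = 0: [0↦3, 1↦4, 2↦1, 3↦4, 4↦3]  zeros at y ∈ ∅
  x = 1: [0↦3, 1↦0, 2↦3, 3↦2, 4↦2]  zeros at y ∈ {1}
  x = 2: [0↦4, 1↦2, 2↦1, 3↦1, 4↦2]  zeros at y ∈ ∅
  x = 3: [0↦1, 1↦0, 2↦0, 3↦1, 4↦3]  zeros at y ∈ {1, 2}
  x = 4: [0↦4, 1↦4, 2↦0, 3↦2, 4↦0]  zeros at y ∈ {2, 4}
Collecting zeros: affine points = {(1, 1), (3, 1), (3, 2), (4, 2), (4, 4)}.
Total count |C(F_5)_aff| = 5.


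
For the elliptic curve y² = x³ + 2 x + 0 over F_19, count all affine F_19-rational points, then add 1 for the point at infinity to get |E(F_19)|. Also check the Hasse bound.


Affine points = {(0, 0), (6, 0), (9, 5), (9, 14), (11, 2), (11, 17), (12, 2), (12, 17), (13, 0), (14, 6), (14, 13), (15, 2), (15, 17), (16, 9), (16, 10), (17, 8), (17, 11), (18, 4), (18, 15)}; affine count = 19; |E(F_19)| = 20.

Discriminant check: Δ ∝ 4a³ + 27b² = 4·2³ + 27·0² = 4·8 + 27·0 ≡ 13 (mod 19). Nonzero ⇒ E is nonsingular.
For each x ∈ F_19, compute rhs = x³ + 2·x + 0 mod 19, then count y ∈ F_19 with y² ≡ rhs.
  x = 0: rhs = 0, matching y values: 0 (1 points).
  x = 1: rhs = 3, matching y values: none (0 points).
  x = 2: rhs = 12, matching y values: none (0 points).
  x = 3: rhs = 14, matching y values: none (0 points).
  x = 4: rhs = 15, matching y values: none (0 points).
  x = 5: rhs = 2, matching y values: none (0 points).
  x = 6: rhs = 0, matching y values: 0 (1 points).
  x = 7: rhs = 15, matching y values: none (0 points).
  x = 8: rhs = 15, matching y values: none (0 points).
  x = 9: rhs = 6, matching y values: 5, 14 (2 points).
  x = 10: rhs = 13, matching y values: none (0 points).
  x = 11: rhs = 4, matching y values: 2, 17 (2 points).
  x = 12: rhs = 4, matching y values: 2, 17 (2 points).
  x = 13: rhs = 0, matching y values: 0 (1 points).
  x = 14: rhs = 17, matching y values: 6, 13 (2 points).
  x = 15: rhs = 4, matching y values: 2, 17 (2 points).
  x = 16: rhs = 5, matching y values: 9, 10 (2 points).
  x = 17: rhs = 7, matching y values: 8, 11 (2 points).
  x = 18: rhs = 16, matching y values: 4, 15 (2 points).
Total affine count: 19.
Full point count |E(F_19)| = 19 + 1 = 20.
Hasse bound: |20 − (19+1)| = |0| = 0 ≤ 2√19 ≈ 8.7178 ✓.


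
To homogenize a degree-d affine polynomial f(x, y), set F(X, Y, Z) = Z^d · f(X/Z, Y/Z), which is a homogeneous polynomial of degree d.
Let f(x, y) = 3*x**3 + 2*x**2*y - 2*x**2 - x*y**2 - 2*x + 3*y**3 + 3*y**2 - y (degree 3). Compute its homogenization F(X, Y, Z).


F(X, Y, Z) = 3*X**3 + 2*X**2*Y - 2*X**2*Z - X*Y**2 - 2*X*Z**2 + 3*Y**3 + 3*Y**2*Z - Y*Z**2

deg(f) = 3.
Substitute x = X/Z, y = Y/Z into f, then multiply by Z^3.
  monomial 3·x^3·y^0 ↦ 3·X^3·Y^0·Z^0.
  monomial 2·x^2·y^1 ↦ 2·X^2·Y^1·Z^0.
  monomial -2·x^2·y^0 ↦ -2·X^2·Y^0·Z^1.
  monomial -1·x^1·y^2 ↦ -1·X^1·Y^2·Z^0.
  monomial -2·x^1·y^0 ↦ -2·X^1·Y^0·Z^2.
  monomial 3·x^0·y^3 ↦ 3·X^0·Y^3·Z^0.
  monomial 3·x^0·y^2 ↦ 3·X^0·Y^2·Z^1.
  monomial -1·x^0·y^1 ↦ -1·X^0·Y^1·Z^2.
Collecting: F(X, Y, Z) = 3*X**3 + 2*X**2*Y - 2*X**2*Z - X*Y**2 - 2*X*Z**2 + 3*Y**3 + 3*Y**2*Z - Y*Z**2.


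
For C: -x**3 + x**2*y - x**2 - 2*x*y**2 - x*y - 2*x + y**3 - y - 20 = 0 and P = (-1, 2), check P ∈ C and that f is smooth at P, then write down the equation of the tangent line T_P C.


Tangent line at P: -17*x + 21*y - 59 = 0.

Step 1: f(-1, 2) = 0, so P lies on C.
Step 2: partial derivatives
  f_x(x, y) = -3*x**2 + 2*x*y - 2*x - 2*y**2 - y - 2, f_y(x, y) = x**2 - 4*x*y - x + 3*y**2 - 1.
  f_x(P) = -17, f_y(P) = 21 (gradient nonzero, so P is smooth).
Step 3: tangent line at P: -17·(x − -1) + 21·(y − 2) = 0.
Expanding: -17*x + 21*y - 59 = 0.


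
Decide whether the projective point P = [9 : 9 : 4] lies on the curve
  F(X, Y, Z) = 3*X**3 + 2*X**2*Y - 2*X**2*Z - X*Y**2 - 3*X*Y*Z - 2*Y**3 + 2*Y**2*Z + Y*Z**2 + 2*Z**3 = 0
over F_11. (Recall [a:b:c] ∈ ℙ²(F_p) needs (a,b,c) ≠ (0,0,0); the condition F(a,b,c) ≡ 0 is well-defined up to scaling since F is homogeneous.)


F(9,9,4) ≡ 10 (mod 11); P is NOT on the curve.

Evaluate F(9, 9, 4) term-by-term (mod 11).
  3*X**3 ↦ 3·729·1·1 = 2187
  2*X**2*Y ↦ 2·81·9·1 = 1458
  -2*X**2*Z ↦ -2·81·1·4 = -648
  -X*Y**2 ↦ -1·9·81·1 = -729
  -3*X*Y*Z ↦ -3·9·9·4 = -972
  -2*Y**3 ↦ -2·1·729·1 = -1458
  2*Y**2*Z ↦ 2·1·81·4 = 648
  Y*Z**2 ↦ 1·1·9·16 = 144
  2*Z**3 ↦ 2·1·1·64 = 128
Sum: F(9, 9, 4) = (2187) + (1458) + (-648) + (-729) + (-972) + (-1458) + (648) + (144) + (128) = 758.
Reducing mod 11: 758 ≡ 10 (mod 11).
Since F(a, b, c) ≡ 10 ≠ 0 (mod 11), P does NOT lie on the curve.


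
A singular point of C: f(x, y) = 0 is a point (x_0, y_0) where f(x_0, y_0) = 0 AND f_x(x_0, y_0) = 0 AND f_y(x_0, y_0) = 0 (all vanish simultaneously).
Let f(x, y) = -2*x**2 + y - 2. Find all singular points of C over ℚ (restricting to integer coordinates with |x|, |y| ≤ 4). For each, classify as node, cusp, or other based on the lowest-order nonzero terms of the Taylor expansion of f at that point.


No singular points in the scanned grid; C is smooth there.

Compute partial derivatives:
  f_x = -4*x.
  f_y = 1.
f_y = 1 is a nonzero constant, so f_y never vanishes: no point (x, y) can satisfy f = f_x = f_y = 0. In particular no (x, y) ∈ {−4, ..., 4}² is singular; the curve is smooth.


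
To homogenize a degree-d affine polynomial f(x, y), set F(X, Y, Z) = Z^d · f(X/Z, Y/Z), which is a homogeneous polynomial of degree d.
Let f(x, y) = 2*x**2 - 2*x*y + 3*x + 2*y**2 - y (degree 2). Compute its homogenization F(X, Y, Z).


F(X, Y, Z) = 2*X**2 - 2*X*Y + 3*X*Z + 2*Y**2 - Y*Z

deg(f) = 2.
Substitute x = X/Z, y = Y/Z into f, then multiply by Z^2.
  monomial 2·x^2·y^0 ↦ 2·X^2·Y^0·Z^0.
  monomial -2·x^1·y^1 ↦ -2·X^1·Y^1·Z^0.
  monomial 3·x^1·y^0 ↦ 3·X^1·Y^0·Z^1.
  monomial 2·x^0·y^2 ↦ 2·X^0·Y^2·Z^0.
  monomial -1·x^0·y^1 ↦ -1·X^0·Y^1·Z^1.
Collecting: F(X, Y, Z) = 2*X**2 - 2*X*Y + 3*X*Z + 2*Y**2 - Y*Z.


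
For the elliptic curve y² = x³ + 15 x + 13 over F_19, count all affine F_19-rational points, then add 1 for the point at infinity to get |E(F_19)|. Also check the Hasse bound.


Affine points = {(3, 3), (3, 16), (4, 2), (4, 17), (5, 2), (5, 17), (7, 9), (7, 10), (10, 2), (10, 17), (13, 7), (13, 12), (16, 6), (16, 13), (18, 4), (18, 15)}; affine count = 16; |E(F_19)| = 17.

Discriminant check: Δ ∝ 4a³ + 27b² = 4·15³ + 27·13² = 4·3375 + 27·169 ≡ 13 (mod 19). Nonzero ⇒ E is nonsingular.
For each x ∈ F_19, compute rhs = x³ + 15·x + 13 mod 19, then count y ∈ F_19 with y² ≡ rhs.
  x = 0: rhs = 13, matching y values: none (0 points).
  x = 1: rhs = 10, matching y values: none (0 points).
  x = 2: rhs = 13, matching y values: none (0 points).
  x = 3: rhs = 9, matching y values: 3, 16 (2 points).
  x = 4: rhs = 4, matching y values: 2, 17 (2 points).
  x = 5: rhs = 4, matching y values: 2, 17 (2 points).
  x = 6: rhs = 15, matching y values: none (0 points).
  x = 7: rhs = 5, matching y values: 9, 10 (2 points).
  x = 8: rhs = 18, matching y values: none (0 points).
  x = 9: rhs = 3, matching y values: none (0 points).
  x = 10: rhs = 4, matching y values: 2, 17 (2 points).
  x = 11: rhs = 8, matching y values: none (0 points).
  x = 12: rhs = 2, matching y values: none (0 points).
  x = 13: rhs = 11, matching y values: 7, 12 (2 points).
  x = 14: rhs = 3, matching y values: none (0 points).
  x = 15: rhs = 3, matching y values: none (0 points).
  x = 16: rhs = 17, matching y values: 6, 13 (2 points).
  x = 17: rhs = 13, matching y values: none (0 points).
  x = 18: rhs = 16, matching y values: 4, 15 (2 points).
Total affine count: 16.
Full point count |E(F_19)| = 16 + 1 = 17.
Hasse bound: |17 − (19+1)| = |-3| = 3 ≤ 2√19 ≈ 8.7178 ✓.


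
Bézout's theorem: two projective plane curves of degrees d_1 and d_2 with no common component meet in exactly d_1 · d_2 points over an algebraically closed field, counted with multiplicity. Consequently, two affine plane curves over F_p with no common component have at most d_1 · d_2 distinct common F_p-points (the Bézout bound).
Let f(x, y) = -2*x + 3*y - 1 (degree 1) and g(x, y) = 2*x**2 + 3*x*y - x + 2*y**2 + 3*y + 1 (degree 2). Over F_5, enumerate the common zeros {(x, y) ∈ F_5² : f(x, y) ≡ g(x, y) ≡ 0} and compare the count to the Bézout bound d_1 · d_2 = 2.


Common zeros: {(0, 2), (1, 1)}; count = 2; Bézout bound = 2.

deg(f) = 1, deg(g) = 2, so Bézout bound = 2.
Scan x ∈ F_5. For each x, list the y ∈ F_5 with f(x, y) ≡ 0 and those with g(x, y) ≡ 0 (mod 5); the common zeros in that column are the intersection.
  x = 0: f ≡ 0 at y ∈ {2}; g ≡ 0 at y ∈ {2, 4}; common: {2}.
  x = 1: f ≡ 0 at y ∈ {1}; g ≡ 0 at y ∈ {1}; common: {1}.
  x = 2: f ≡ 0 at y ∈ {0}; g ≡ 0 at y ∈ {4}; common: ∅.
  x = 3: f ≡ 0 at y ∈ {4}; g ≡ 0 at y ∈ {1, 3}; common: ∅.
  x = 4: f ≡ 0 at y ∈ {3}; g ≡ 0 at y ∈ ∅; common: ∅.
Collecting: common zeros = {(0, 2), (1, 1)}, so the count is 2.
Comparison with the Bézout bound: 2 ≤ 2 = deg(f)·deg(g), as expected for curves with no common component (the bound is attained).


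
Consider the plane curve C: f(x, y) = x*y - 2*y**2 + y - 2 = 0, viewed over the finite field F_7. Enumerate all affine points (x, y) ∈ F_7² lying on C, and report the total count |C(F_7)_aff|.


Affine F_7-points: {(1, 3), (1, 5), (2, 6), (3, 1), (4, 2), (4, 4)}; count = 6.

For each of the 49 pairs (x, y) ∈ F_7², evaluate f(x, y) mod 7. Record the zeros.
  x = 0: [0↦5, 1↦4, 2↦6, 3↦4, 4↦5, 5↦2, 6↦2]  zeros at y ∈ ∅
  x = 1: [0↦5, 1↦5, 2↦1, 3↦0, 4↦2, 5↦0, 6↦1]  zeros at y ∈ {3, 5}
  x = 2: [0↦5, 1↦6, 2↦3, 3↦3, 4↦6, 5↦5, 6↦0]  zeros at y ∈ {6}
  x = 3: [0↦5, 1↦0, 2↦5, 3↦6, 4↦3, 5↦3, 6↦6]  zeros at y ∈ {1}
  x = 4: [0↦5, 1↦1, 2↦0, 3↦2, 4↦0, 5↦1, 6↦5]  zeros at y ∈ {2, 4}
  x = 5: [0↦5, 1↦2, 2↦2, 3↦5, 4↦4, 5↦6, 6↦4]  zeros at y ∈ ∅
  x = 6: [0↦5, 1↦3, 2↦4, 3↦1, 4↦1, 5↦4, 6↦3]  zeros at y ∈ ∅
Collecting zeros: affine points = {(1, 3), (1, 5), (2, 6), (3, 1), (4, 2), (4, 4)}.
Total count |C(F_7)_aff| = 6.


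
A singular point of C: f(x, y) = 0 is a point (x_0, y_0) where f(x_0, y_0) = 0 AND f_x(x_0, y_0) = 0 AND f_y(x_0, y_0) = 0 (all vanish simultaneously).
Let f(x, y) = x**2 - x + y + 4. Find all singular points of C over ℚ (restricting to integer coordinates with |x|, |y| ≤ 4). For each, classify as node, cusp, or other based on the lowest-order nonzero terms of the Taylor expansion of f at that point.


No singular points in the scanned grid; C is smooth there.

Compute partial derivatives:
  f_x = 2*x - 1.
  f_y = 1.
f_y = 1 is a nonzero constant, so f_y never vanishes: no point (x, y) can satisfy f = f_x = f_y = 0. In particular no (x, y) ∈ {−4, ..., 4}² is singular; the curve is smooth.


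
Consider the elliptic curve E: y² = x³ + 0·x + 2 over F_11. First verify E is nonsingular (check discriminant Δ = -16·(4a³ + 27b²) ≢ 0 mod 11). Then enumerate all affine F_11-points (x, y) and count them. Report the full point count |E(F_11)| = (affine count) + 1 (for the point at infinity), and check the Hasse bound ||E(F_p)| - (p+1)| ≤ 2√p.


Affine points = {(1, 5), (1, 6), (4, 0), (6, 3), (6, 8), (7, 2), (7, 9), (9, 4), (9, 7), (10, 1), (10, 10)}; affine count = 11; |E(F_11)| = 12.

Discriminant check: Δ ∝ 4a³ + 27b² = 4·0³ + 27·2² = 4·0 + 27·4 ≡ 9 (mod 11). Nonzero ⇒ E is nonsingular.
For each x ∈ F_11, compute rhs = x³ + 0·x + 2 mod 11, then count y ∈ F_11 with y² ≡ rhs.
  x = 0: rhs = 2, matching y values: none (0 points).
  x = 1: rhs = 3, matching y values: 5, 6 (2 points).
  x = 2: rhs = 10, matching y values: none (0 points).
  x = 3: rhs = 7, matching y values: none (0 points).
  x = 4: rhs = 0, matching y values: 0 (1 points).
  x = 5: rhs = 6, matching y values: none (0 points).
  x = 6: rhs = 9, matching y values: 3, 8 (2 points).
  x = 7: rhs = 4, matching y values: 2, 9 (2 points).
  x = 8: rhs = 8, matching y values: none (0 points).
  x = 9: rhs = 5, matching y values: 4, 7 (2 points).
  x = 10: rhs = 1, matching y values: 1, 10 (2 points).
Total affine count: 11.
Full point count |E(F_11)| = 11 + 1 = 12.
Hasse bound: |12 − (11+1)| = |0| = 0 ≤ 2√11 ≈ 6.6332 ✓.


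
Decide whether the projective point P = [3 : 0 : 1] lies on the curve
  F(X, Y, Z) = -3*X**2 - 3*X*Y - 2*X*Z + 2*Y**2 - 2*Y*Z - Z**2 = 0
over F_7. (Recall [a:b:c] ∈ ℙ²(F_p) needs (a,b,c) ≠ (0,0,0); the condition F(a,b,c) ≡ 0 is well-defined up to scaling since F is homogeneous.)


F(3,0,1) ≡ 1 (mod 7); P is NOT on the curve.

Evaluate F(3, 0, 1) term-by-term (mod 7).
  -3*X**2 ↦ -3·9·1·1 = -27
  -3*X*Y ↦ -3·3·0·1 = 0
  -2*X*Z ↦ -2·3·1·1 = -6
  2*Y**2 ↦ 2·1·0·1 = 0
  -2*Y*Z ↦ -2·1·0·1 = 0
  -Z**2 ↦ -1·1·1·1 = -1
Sum: F(3, 0, 1) = (-27) + (0) + (-6) + (0) + (0) + (-1) = -34.
Reducing mod 7: -34 ≡ 1 (mod 7).
Since F(a, b, c) ≡ 1 ≠ 0 (mod 7), P does NOT lie on the curve.


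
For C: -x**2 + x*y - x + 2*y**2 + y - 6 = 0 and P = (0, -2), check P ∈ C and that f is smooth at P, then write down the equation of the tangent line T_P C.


Tangent line at P: -3*x - 7*y - 14 = 0.

Step 1: f(0, -2) = 0, so P lies on C.
Step 2: partial derivatives
  f_x(x, y) = -2*x + y - 1, f_y(x, y) = x + 4*y + 1.
  f_x(P) = -3, f_y(P) = -7 (gradient nonzero, so P is smooth).
Step 3: tangent line at P: -3·(x − 0) + -7·(y − -2) = 0.
Expanding: -3*x - 7*y - 14 = 0.


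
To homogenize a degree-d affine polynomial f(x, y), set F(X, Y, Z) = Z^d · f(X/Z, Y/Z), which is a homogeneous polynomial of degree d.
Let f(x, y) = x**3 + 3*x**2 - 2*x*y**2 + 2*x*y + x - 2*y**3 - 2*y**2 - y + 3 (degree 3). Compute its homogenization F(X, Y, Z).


F(X, Y, Z) = X**3 + 3*X**2*Z - 2*X*Y**2 + 2*X*Y*Z + X*Z**2 - 2*Y**3 - 2*Y**2*Z - Y*Z**2 + 3*Z**3

deg(f) = 3.
Substitute x = X/Z, y = Y/Z into f, then multiply by Z^3.
  monomial 1·x^3·y^0 ↦ 1·X^3·Y^0·Z^0.
  monomial 3·x^2·y^0 ↦ 3·X^2·Y^0·Z^1.
  monomial -2·x^1·y^2 ↦ -2·X^1·Y^2·Z^0.
  monomial 2·x^1·y^1 ↦ 2·X^1·Y^1·Z^1.
  monomial 1·x^1·y^0 ↦ 1·X^1·Y^0·Z^2.
  monomial -2·x^0·y^3 ↦ -2·X^0·Y^3·Z^0.
  monomial -2·x^0·y^2 ↦ -2·X^0·Y^2·Z^1.
  monomial -1·x^0·y^1 ↦ -1·X^0·Y^1·Z^2.
  monomial 3·x^0·y^0 ↦ 3·X^0·Y^0·Z^3.
Collecting: F(X, Y, Z) = X**3 + 3*X**2*Z - 2*X*Y**2 + 2*X*Y*Z + X*Z**2 - 2*Y**3 - 2*Y**2*Z - Y*Z**2 + 3*Z**3.
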